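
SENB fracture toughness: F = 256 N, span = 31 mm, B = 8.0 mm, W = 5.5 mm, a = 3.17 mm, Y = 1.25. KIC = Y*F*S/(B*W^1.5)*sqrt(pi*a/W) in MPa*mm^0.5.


KIC = 1.25*256*31/(8.0*5.5^1.5)*sqrt(pi*3.17/5.5) = 129.36

129.36


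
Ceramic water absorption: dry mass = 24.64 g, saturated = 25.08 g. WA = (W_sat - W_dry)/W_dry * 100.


WA = (25.08 - 24.64) / 24.64 * 100 = 1.79%

1.79


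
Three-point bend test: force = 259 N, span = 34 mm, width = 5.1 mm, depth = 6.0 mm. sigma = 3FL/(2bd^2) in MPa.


sigma = 3*259*34/(2*5.1*6.0^2) = 71.9 MPa

71.9


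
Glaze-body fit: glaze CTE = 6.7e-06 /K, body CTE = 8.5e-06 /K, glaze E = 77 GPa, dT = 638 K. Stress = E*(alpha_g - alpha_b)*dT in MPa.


Stress = 77*1000*(6.7e-06 - 8.5e-06)*638 = -88.4 MPa

-88.4


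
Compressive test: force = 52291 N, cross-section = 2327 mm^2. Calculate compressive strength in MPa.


CS = 52291 / 2327 = 22.5 MPa

22.5


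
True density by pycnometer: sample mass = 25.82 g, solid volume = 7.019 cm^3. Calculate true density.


TD = 25.82 / 7.019 = 3.679 g/cm^3

3.679


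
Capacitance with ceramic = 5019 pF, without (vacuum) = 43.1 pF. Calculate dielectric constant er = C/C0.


er = 5019 / 43.1 = 116.45

116.45


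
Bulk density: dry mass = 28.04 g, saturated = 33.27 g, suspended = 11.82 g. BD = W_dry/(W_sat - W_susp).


BD = 28.04 / (33.27 - 11.82) = 28.04 / 21.45 = 1.307 g/cm^3

1.307


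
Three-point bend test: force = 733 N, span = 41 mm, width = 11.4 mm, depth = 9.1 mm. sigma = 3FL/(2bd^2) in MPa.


sigma = 3*733*41/(2*11.4*9.1^2) = 47.8 MPa

47.8


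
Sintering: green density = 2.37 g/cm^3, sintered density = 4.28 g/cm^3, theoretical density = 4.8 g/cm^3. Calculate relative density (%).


Relative = 4.28 / 4.8 * 100 = 89.2%

89.2


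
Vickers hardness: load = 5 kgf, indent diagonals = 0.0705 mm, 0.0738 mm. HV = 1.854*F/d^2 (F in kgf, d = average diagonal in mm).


d_avg = (0.0705+0.0738)/2 = 0.07215 mm
HV = 1.854*5/0.07215^2 = 1781

1781


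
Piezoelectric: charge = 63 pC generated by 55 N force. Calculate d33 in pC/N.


d33 = 63 / 55 = 1.1 pC/N

1.1


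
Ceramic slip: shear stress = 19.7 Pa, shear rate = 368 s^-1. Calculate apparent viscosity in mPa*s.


eta = tau/gamma * 1000 = 19.7/368 * 1000 = 53.5 mPa*s

53.5


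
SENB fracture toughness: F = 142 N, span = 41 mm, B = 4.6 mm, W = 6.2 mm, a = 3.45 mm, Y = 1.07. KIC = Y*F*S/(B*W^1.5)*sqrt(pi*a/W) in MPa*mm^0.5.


KIC = 1.07*142*41/(4.6*6.2^1.5)*sqrt(pi*3.45/6.2) = 115.98

115.98


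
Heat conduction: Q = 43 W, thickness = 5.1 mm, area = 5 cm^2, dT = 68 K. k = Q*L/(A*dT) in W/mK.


k = 43*5.1/1000/(5/10000*68) = 6.45 W/mK

6.45


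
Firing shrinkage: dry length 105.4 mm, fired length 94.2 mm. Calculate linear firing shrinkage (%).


FS = (105.4 - 94.2) / 105.4 * 100 = 10.63%

10.63


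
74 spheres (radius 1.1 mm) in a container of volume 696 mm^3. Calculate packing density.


V_sphere = 4/3*pi*1.1^3 = 5.5753 mm^3
Total V = 74*5.5753 = 412.5722 mm^3
PD = 412.5722 / 696 = 0.593

0.593


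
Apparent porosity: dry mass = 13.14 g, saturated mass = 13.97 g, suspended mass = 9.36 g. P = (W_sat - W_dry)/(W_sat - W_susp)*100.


P = (13.97 - 13.14) / (13.97 - 9.36) * 100 = 0.83 / 4.61 * 100 = 18.0%

18.0


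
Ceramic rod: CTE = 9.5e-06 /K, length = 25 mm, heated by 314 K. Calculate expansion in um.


dL = 9.5e-06 * 25 * 314 * 1000 = 74.575 um

74.575


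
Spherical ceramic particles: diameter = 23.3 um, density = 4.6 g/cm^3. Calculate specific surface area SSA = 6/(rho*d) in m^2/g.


SSA = 6 / (4.6 * 23.3) = 0.056 m^2/g

0.056


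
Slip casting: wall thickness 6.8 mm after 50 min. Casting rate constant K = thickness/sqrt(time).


K = 6.8 / sqrt(50) = 6.8 / 7.0711 = 0.962 mm/min^0.5

0.962


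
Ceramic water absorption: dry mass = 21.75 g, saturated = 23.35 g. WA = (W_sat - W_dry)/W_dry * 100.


WA = (23.35 - 21.75) / 21.75 * 100 = 7.36%

7.36


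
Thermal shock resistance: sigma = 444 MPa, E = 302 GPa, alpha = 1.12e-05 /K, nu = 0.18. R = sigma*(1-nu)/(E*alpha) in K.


R = 444*(1-0.18)/(302*1000*1.12e-05) = 108 K

108


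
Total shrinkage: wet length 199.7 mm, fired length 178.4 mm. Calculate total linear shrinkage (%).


TS = (199.7 - 178.4) / 199.7 * 100 = 10.67%

10.67


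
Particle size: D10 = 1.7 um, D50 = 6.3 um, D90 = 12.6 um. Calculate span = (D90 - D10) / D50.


Span = (12.6 - 1.7) / 6.3 = 10.9 / 6.3 = 1.73

1.73


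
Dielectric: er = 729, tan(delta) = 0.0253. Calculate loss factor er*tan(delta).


Loss = 729 * 0.0253 = 18.444

18.444


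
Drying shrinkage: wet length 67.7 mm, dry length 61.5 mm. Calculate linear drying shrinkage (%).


DS = (67.7 - 61.5) / 67.7 * 100 = 9.16%

9.16


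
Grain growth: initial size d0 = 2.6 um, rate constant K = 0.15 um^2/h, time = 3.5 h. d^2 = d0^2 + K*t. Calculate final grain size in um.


d^2 = 2.6^2 + 0.15*3.5 = 7.285
d = sqrt(7.285) = 2.7 um

2.7


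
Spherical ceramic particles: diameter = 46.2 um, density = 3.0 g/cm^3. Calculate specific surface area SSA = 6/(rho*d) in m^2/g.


SSA = 6 / (3.0 * 46.2) = 0.043 m^2/g

0.043


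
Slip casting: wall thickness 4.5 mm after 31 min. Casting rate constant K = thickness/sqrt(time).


K = 4.5 / sqrt(31) = 4.5 / 5.5678 = 0.808 mm/min^0.5

0.808


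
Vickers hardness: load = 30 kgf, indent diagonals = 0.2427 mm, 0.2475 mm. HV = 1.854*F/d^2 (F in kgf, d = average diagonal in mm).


d_avg = (0.2427+0.2475)/2 = 0.2451 mm
HV = 1.854*30/0.2451^2 = 926

926


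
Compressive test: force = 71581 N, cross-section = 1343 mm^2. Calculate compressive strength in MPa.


CS = 71581 / 1343 = 53.3 MPa

53.3


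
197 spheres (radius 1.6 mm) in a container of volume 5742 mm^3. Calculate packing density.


V_sphere = 4/3*pi*1.6^3 = 17.1573 mm^3
Total V = 197*17.1573 = 3379.9881 mm^3
PD = 3379.9881 / 5742 = 0.589

0.589


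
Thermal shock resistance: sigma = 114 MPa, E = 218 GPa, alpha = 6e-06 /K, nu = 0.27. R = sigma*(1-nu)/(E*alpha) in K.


R = 114*(1-0.27)/(218*1000*6e-06) = 64 K

64


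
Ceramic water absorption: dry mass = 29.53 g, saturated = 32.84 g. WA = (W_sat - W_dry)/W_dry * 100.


WA = (32.84 - 29.53) / 29.53 * 100 = 11.21%

11.21


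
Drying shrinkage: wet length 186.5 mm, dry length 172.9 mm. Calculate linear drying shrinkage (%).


DS = (186.5 - 172.9) / 186.5 * 100 = 7.29%

7.29


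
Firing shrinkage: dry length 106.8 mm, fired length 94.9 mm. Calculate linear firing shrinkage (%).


FS = (106.8 - 94.9) / 106.8 * 100 = 11.14%

11.14


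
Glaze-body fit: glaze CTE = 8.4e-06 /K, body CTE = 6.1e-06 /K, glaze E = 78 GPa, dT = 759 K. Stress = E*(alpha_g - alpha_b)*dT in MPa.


Stress = 78*1000*(8.4e-06 - 6.1e-06)*759 = 136.2 MPa

136.2


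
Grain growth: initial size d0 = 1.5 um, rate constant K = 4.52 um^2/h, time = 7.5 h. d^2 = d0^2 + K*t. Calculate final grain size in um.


d^2 = 1.5^2 + 4.52*7.5 = 36.15
d = sqrt(36.15) = 6.01 um

6.01


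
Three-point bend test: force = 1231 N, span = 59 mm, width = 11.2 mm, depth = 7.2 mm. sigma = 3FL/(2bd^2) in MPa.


sigma = 3*1231*59/(2*11.2*7.2^2) = 187.6 MPa

187.6


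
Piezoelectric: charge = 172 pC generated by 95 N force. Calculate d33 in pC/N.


d33 = 172 / 95 = 1.8 pC/N

1.8


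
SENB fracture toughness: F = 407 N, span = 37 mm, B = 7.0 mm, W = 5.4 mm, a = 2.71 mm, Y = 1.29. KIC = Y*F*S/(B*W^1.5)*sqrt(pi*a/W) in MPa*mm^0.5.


KIC = 1.29*407*37/(7.0*5.4^1.5)*sqrt(pi*2.71/5.4) = 277.69

277.69


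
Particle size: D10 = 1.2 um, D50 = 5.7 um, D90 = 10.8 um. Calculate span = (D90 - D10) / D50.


Span = (10.8 - 1.2) / 5.7 = 9.6 / 5.7 = 1.684

1.684


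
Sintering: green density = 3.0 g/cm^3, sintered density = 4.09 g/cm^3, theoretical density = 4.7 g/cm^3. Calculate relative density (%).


Relative = 4.09 / 4.7 * 100 = 87.0%

87.0


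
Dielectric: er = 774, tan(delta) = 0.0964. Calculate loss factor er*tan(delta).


Loss = 774 * 0.0964 = 74.614

74.614


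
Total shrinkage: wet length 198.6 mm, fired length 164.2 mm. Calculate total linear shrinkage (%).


TS = (198.6 - 164.2) / 198.6 * 100 = 17.32%

17.32


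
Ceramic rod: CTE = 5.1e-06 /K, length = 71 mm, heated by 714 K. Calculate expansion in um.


dL = 5.1e-06 * 71 * 714 * 1000 = 258.539 um

258.539


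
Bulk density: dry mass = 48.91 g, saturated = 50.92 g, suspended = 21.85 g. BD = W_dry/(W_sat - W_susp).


BD = 48.91 / (50.92 - 21.85) = 48.91 / 29.07 = 1.682 g/cm^3

1.682


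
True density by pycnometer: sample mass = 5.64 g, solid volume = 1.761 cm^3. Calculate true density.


TD = 5.64 / 1.761 = 3.203 g/cm^3

3.203


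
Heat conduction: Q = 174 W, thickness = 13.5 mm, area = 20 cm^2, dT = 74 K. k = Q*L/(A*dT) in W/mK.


k = 174*13.5/1000/(20/10000*74) = 15.87 W/mK

15.87


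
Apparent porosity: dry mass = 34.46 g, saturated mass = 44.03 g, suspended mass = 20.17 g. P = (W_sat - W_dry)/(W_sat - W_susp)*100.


P = (44.03 - 34.46) / (44.03 - 20.17) * 100 = 9.57 / 23.86 * 100 = 40.1%

40.1


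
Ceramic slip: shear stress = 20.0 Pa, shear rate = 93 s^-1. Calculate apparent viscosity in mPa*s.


eta = tau/gamma * 1000 = 20.0/93 * 1000 = 215.1 mPa*s

215.1


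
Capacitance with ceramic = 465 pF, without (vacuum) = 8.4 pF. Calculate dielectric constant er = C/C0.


er = 465 / 8.4 = 55.36

55.36


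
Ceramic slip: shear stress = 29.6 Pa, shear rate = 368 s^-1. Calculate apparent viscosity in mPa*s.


eta = tau/gamma * 1000 = 29.6/368 * 1000 = 80.4 mPa*s

80.4


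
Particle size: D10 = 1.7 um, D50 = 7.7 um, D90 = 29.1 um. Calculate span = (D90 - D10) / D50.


Span = (29.1 - 1.7) / 7.7 = 27.4 / 7.7 = 3.558

3.558


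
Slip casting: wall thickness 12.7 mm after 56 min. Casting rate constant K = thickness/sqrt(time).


K = 12.7 / sqrt(56) = 12.7 / 7.4833 = 1.697 mm/min^0.5

1.697


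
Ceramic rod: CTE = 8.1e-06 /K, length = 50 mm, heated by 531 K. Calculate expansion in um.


dL = 8.1e-06 * 50 * 531 * 1000 = 215.055 um

215.055


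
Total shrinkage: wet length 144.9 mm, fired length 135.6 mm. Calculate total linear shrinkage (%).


TS = (144.9 - 135.6) / 144.9 * 100 = 6.42%

6.42


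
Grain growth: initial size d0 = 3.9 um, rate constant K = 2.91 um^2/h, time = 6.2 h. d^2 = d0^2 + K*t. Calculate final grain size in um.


d^2 = 3.9^2 + 2.91*6.2 = 33.252
d = sqrt(33.252) = 5.77 um

5.77


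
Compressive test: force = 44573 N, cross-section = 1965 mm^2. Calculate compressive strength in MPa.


CS = 44573 / 1965 = 22.7 MPa

22.7


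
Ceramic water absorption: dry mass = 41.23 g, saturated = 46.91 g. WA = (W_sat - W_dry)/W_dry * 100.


WA = (46.91 - 41.23) / 41.23 * 100 = 13.78%

13.78


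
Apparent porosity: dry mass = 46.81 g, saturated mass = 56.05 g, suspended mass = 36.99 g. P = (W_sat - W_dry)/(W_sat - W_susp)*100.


P = (56.05 - 46.81) / (56.05 - 36.99) * 100 = 9.24 / 19.06 * 100 = 48.5%

48.5


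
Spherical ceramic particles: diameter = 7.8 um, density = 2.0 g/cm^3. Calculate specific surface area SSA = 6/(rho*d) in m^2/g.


SSA = 6 / (2.0 * 7.8) = 0.385 m^2/g

0.385


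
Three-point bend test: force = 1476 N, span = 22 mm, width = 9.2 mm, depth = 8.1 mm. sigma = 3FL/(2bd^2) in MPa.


sigma = 3*1476*22/(2*9.2*8.1^2) = 80.7 MPa

80.7


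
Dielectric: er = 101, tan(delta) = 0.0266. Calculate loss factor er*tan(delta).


Loss = 101 * 0.0266 = 2.687

2.687


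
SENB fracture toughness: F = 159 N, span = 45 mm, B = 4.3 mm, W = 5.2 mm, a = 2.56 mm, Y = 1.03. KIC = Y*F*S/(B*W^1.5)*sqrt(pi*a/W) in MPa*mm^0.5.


KIC = 1.03*159*45/(4.3*5.2^1.5)*sqrt(pi*2.56/5.2) = 179.75

179.75


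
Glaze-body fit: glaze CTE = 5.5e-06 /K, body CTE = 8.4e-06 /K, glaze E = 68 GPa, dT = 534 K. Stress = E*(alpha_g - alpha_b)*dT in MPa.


Stress = 68*1000*(5.5e-06 - 8.4e-06)*534 = -105.3 MPa

-105.3


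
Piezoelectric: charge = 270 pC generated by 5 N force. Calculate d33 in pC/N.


d33 = 270 / 5 = 54.0 pC/N

54.0


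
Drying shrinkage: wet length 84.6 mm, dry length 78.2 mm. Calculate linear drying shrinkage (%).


DS = (84.6 - 78.2) / 84.6 * 100 = 7.57%

7.57


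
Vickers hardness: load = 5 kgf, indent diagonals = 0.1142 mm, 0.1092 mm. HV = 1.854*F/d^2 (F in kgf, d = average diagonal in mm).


d_avg = (0.1142+0.1092)/2 = 0.1117 mm
HV = 1.854*5/0.1117^2 = 743

743


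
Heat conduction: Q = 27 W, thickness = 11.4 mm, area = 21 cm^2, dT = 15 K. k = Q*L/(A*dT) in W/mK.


k = 27*11.4/1000/(21/10000*15) = 9.77 W/mK

9.77


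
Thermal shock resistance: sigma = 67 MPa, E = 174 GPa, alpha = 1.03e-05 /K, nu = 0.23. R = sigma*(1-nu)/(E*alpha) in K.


R = 67*(1-0.23)/(174*1000*1.03e-05) = 29 K

29


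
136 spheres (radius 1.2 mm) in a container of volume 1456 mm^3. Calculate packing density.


V_sphere = 4/3*pi*1.2^3 = 7.2382 mm^3
Total V = 136*7.2382 = 984.3952 mm^3
PD = 984.3952 / 1456 = 0.676

0.676


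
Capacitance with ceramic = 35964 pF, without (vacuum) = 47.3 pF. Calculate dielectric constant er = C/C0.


er = 35964 / 47.3 = 760.34

760.34


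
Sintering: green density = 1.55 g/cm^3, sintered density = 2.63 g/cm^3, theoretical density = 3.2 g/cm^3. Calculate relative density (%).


Relative = 2.63 / 3.2 * 100 = 82.2%

82.2


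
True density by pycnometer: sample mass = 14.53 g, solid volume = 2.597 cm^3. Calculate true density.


TD = 14.53 / 2.597 = 5.595 g/cm^3

5.595


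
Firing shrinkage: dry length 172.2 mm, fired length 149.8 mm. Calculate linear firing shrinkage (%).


FS = (172.2 - 149.8) / 172.2 * 100 = 13.01%

13.01


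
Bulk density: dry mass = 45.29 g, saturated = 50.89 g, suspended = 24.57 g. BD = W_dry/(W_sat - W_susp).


BD = 45.29 / (50.89 - 24.57) = 45.29 / 26.32 = 1.721 g/cm^3

1.721


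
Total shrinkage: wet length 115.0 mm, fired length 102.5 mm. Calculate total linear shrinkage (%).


TS = (115.0 - 102.5) / 115.0 * 100 = 10.87%

10.87


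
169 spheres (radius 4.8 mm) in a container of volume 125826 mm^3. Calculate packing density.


V_sphere = 4/3*pi*4.8^3 = 463.2467 mm^3
Total V = 169*463.2467 = 78288.6923 mm^3
PD = 78288.6923 / 125826 = 0.622

0.622


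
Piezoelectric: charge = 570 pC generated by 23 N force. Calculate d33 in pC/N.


d33 = 570 / 23 = 24.8 pC/N

24.8


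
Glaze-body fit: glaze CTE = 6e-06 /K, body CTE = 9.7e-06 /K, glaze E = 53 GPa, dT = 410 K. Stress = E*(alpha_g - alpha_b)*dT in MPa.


Stress = 53*1000*(6e-06 - 9.7e-06)*410 = -80.4 MPa

-80.4


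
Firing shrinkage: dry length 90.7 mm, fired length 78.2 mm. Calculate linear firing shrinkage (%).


FS = (90.7 - 78.2) / 90.7 * 100 = 13.78%

13.78


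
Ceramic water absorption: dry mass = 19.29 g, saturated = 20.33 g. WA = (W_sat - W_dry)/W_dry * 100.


WA = (20.33 - 19.29) / 19.29 * 100 = 5.39%

5.39


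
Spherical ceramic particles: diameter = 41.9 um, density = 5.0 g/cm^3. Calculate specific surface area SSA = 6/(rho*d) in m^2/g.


SSA = 6 / (5.0 * 41.9) = 0.029 m^2/g

0.029


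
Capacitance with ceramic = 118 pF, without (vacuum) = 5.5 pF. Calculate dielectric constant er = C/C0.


er = 118 / 5.5 = 21.45

21.45


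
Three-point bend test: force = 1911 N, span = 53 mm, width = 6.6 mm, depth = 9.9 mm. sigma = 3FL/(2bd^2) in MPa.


sigma = 3*1911*53/(2*6.6*9.9^2) = 234.9 MPa

234.9


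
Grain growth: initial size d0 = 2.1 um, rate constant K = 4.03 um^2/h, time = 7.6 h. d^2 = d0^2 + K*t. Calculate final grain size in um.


d^2 = 2.1^2 + 4.03*7.6 = 35.038
d = sqrt(35.038) = 5.92 um

5.92


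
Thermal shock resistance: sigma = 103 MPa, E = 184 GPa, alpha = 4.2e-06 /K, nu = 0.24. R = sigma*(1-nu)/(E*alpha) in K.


R = 103*(1-0.24)/(184*1000*4.2e-06) = 101 K

101


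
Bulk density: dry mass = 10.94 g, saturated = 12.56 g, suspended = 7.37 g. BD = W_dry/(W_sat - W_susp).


BD = 10.94 / (12.56 - 7.37) = 10.94 / 5.19 = 2.108 g/cm^3

2.108


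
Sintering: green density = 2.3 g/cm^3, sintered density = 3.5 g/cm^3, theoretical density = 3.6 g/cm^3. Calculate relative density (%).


Relative = 3.5 / 3.6 * 100 = 97.2%

97.2


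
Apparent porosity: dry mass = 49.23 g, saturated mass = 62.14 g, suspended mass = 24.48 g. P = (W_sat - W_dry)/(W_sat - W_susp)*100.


P = (62.14 - 49.23) / (62.14 - 24.48) * 100 = 12.91 / 37.66 * 100 = 34.3%

34.3


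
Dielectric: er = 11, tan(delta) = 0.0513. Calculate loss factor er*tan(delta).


Loss = 11 * 0.0513 = 0.564

0.564


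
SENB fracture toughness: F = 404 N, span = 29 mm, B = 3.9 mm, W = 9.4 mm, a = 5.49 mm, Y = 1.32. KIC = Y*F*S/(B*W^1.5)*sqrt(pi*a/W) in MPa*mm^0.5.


KIC = 1.32*404*29/(3.9*9.4^1.5)*sqrt(pi*5.49/9.4) = 186.38

186.38


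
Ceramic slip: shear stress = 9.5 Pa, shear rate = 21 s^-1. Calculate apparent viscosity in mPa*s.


eta = tau/gamma * 1000 = 9.5/21 * 1000 = 452.4 mPa*s

452.4


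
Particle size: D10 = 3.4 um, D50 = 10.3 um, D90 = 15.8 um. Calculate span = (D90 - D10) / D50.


Span = (15.8 - 3.4) / 10.3 = 12.4 / 10.3 = 1.204

1.204


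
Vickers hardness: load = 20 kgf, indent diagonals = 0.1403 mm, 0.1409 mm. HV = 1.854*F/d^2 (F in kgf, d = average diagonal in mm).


d_avg = (0.1403+0.1409)/2 = 0.1406 mm
HV = 1.854*20/0.1406^2 = 1876

1876


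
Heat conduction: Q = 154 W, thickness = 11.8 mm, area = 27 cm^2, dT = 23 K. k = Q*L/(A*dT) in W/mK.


k = 154*11.8/1000/(27/10000*23) = 29.26 W/mK

29.26


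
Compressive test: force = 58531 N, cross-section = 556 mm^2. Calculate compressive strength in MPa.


CS = 58531 / 556 = 105.3 MPa

105.3


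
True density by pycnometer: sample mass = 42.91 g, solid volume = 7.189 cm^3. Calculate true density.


TD = 42.91 / 7.189 = 5.969 g/cm^3

5.969


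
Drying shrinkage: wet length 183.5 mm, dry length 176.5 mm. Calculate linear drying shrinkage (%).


DS = (183.5 - 176.5) / 183.5 * 100 = 3.81%

3.81


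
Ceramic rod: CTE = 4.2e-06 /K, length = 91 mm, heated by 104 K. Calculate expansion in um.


dL = 4.2e-06 * 91 * 104 * 1000 = 39.749 um

39.749


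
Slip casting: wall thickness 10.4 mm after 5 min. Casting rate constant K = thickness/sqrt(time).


K = 10.4 / sqrt(5) = 10.4 / 2.2361 = 4.651 mm/min^0.5

4.651


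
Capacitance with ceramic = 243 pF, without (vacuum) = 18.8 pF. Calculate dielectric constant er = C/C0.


er = 243 / 18.8 = 12.93

12.93


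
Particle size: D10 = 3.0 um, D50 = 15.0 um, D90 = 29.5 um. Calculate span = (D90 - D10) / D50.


Span = (29.5 - 3.0) / 15.0 = 26.5 / 15.0 = 1.767

1.767


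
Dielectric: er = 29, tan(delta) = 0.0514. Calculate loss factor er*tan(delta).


Loss = 29 * 0.0514 = 1.491

1.491


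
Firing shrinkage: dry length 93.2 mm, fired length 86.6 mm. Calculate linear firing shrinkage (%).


FS = (93.2 - 86.6) / 93.2 * 100 = 7.08%

7.08


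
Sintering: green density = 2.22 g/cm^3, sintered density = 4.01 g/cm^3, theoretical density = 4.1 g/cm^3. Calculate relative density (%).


Relative = 4.01 / 4.1 * 100 = 97.8%

97.8


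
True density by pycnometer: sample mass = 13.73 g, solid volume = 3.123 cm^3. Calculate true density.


TD = 13.73 / 3.123 = 4.396 g/cm^3

4.396


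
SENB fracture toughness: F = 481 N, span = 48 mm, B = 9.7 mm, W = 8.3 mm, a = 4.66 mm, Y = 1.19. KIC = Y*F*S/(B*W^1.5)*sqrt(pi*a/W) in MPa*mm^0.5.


KIC = 1.19*481*48/(9.7*8.3^1.5)*sqrt(pi*4.66/8.3) = 157.32

157.32


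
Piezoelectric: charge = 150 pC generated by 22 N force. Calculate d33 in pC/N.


d33 = 150 / 22 = 6.8 pC/N

6.8


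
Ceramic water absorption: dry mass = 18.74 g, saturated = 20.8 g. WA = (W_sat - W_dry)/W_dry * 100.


WA = (20.8 - 18.74) / 18.74 * 100 = 10.99%

10.99


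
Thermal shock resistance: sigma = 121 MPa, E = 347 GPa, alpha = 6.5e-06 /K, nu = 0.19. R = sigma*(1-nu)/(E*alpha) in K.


R = 121*(1-0.19)/(347*1000*6.5e-06) = 43 K

43


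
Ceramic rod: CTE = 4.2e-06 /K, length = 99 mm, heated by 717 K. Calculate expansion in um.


dL = 4.2e-06 * 99 * 717 * 1000 = 298.129 um

298.129


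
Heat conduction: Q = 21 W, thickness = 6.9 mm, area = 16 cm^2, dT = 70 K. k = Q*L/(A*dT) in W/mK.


k = 21*6.9/1000/(16/10000*70) = 1.29 W/mK

1.29


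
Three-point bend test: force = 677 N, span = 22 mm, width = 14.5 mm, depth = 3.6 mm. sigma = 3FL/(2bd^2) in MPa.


sigma = 3*677*22/(2*14.5*3.6^2) = 118.9 MPa

118.9


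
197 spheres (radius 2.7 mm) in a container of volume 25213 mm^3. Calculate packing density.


V_sphere = 4/3*pi*2.7^3 = 82.448 mm^3
Total V = 197*82.448 = 16242.256 mm^3
PD = 16242.256 / 25213 = 0.644

0.644


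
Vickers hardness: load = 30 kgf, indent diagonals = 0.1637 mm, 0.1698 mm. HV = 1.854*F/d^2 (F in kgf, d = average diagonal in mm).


d_avg = (0.1637+0.1698)/2 = 0.16675 mm
HV = 1.854*30/0.16675^2 = 2000

2000


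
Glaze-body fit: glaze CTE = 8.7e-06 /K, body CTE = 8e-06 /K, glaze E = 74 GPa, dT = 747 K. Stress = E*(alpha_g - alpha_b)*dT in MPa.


Stress = 74*1000*(8.7e-06 - 8e-06)*747 = 38.7 MPa

38.7


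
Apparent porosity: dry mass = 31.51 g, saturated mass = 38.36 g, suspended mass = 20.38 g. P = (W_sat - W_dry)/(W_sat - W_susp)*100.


P = (38.36 - 31.51) / (38.36 - 20.38) * 100 = 6.85 / 17.98 * 100 = 38.1%

38.1


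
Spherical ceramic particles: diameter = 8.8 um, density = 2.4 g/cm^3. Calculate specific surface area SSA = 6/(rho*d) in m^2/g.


SSA = 6 / (2.4 * 8.8) = 0.284 m^2/g

0.284


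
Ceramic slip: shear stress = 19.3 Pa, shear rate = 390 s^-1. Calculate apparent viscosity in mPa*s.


eta = tau/gamma * 1000 = 19.3/390 * 1000 = 49.5 mPa*s

49.5


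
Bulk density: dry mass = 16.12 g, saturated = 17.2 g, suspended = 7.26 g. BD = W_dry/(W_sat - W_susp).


BD = 16.12 / (17.2 - 7.26) = 16.12 / 9.94 = 1.622 g/cm^3

1.622


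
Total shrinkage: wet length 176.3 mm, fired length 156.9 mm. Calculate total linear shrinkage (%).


TS = (176.3 - 156.9) / 176.3 * 100 = 11.0%

11.0


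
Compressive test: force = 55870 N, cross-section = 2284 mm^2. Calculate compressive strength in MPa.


CS = 55870 / 2284 = 24.5 MPa

24.5


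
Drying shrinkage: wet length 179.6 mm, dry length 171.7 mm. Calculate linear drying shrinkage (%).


DS = (179.6 - 171.7) / 179.6 * 100 = 4.4%

4.4


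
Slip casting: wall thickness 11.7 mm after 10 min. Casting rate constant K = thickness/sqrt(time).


K = 11.7 / sqrt(10) = 11.7 / 3.1623 = 3.7 mm/min^0.5

3.7


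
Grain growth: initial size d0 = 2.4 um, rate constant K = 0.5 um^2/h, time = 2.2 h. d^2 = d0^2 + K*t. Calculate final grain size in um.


d^2 = 2.4^2 + 0.5*2.2 = 6.86
d = sqrt(6.86) = 2.62 um

2.62


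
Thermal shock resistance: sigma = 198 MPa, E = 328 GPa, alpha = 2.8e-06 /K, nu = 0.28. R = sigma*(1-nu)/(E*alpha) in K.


R = 198*(1-0.28)/(328*1000*2.8e-06) = 155 K

155


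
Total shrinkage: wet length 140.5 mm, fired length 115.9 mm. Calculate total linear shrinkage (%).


TS = (140.5 - 115.9) / 140.5 * 100 = 17.51%

17.51


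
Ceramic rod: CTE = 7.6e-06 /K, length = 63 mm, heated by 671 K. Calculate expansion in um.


dL = 7.6e-06 * 63 * 671 * 1000 = 321.275 um

321.275


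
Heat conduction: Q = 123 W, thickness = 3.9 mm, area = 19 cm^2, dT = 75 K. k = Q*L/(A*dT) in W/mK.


k = 123*3.9/1000/(19/10000*75) = 3.37 W/mK

3.37


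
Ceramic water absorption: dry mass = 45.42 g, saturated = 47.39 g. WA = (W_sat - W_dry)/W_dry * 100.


WA = (47.39 - 45.42) / 45.42 * 100 = 4.34%

4.34


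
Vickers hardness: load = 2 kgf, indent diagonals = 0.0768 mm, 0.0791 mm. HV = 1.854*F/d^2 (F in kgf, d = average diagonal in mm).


d_avg = (0.0768+0.0791)/2 = 0.07795 mm
HV = 1.854*2/0.07795^2 = 610

610


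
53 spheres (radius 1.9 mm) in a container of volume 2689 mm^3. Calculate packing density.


V_sphere = 4/3*pi*1.9^3 = 28.7309 mm^3
Total V = 53*28.7309 = 1522.7377 mm^3
PD = 1522.7377 / 2689 = 0.566

0.566


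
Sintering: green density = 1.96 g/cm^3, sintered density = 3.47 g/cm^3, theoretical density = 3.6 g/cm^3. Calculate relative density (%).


Relative = 3.47 / 3.6 * 100 = 96.4%

96.4


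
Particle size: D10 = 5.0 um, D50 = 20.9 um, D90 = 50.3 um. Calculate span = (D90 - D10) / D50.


Span = (50.3 - 5.0) / 20.9 = 45.3 / 20.9 = 2.167

2.167


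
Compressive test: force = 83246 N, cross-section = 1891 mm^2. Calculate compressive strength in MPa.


CS = 83246 / 1891 = 44.0 MPa

44.0


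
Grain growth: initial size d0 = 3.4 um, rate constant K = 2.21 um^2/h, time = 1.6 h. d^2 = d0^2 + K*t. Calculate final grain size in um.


d^2 = 3.4^2 + 2.21*1.6 = 15.096
d = sqrt(15.096) = 3.89 um

3.89


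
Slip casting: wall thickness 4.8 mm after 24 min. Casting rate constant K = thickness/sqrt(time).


K = 4.8 / sqrt(24) = 4.8 / 4.899 = 0.98 mm/min^0.5

0.98


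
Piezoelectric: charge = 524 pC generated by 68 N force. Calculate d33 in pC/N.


d33 = 524 / 68 = 7.7 pC/N

7.7


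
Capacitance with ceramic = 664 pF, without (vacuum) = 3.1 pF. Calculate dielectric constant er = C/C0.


er = 664 / 3.1 = 214.19

214.19


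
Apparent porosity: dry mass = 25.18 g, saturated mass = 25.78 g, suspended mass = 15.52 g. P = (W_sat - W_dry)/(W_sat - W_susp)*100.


P = (25.78 - 25.18) / (25.78 - 15.52) * 100 = 0.6 / 10.26 * 100 = 5.8%

5.8


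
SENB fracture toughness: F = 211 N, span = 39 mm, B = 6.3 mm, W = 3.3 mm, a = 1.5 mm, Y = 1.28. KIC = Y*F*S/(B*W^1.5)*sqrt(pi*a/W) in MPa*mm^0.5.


KIC = 1.28*211*39/(6.3*3.3^1.5)*sqrt(pi*1.5/3.3) = 333.28

333.28


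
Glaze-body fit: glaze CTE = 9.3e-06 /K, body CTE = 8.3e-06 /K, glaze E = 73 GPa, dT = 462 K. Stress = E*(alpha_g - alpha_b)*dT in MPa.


Stress = 73*1000*(9.3e-06 - 8.3e-06)*462 = 33.7 MPa

33.7


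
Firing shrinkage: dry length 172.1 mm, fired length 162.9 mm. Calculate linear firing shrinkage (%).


FS = (172.1 - 162.9) / 172.1 * 100 = 5.35%

5.35


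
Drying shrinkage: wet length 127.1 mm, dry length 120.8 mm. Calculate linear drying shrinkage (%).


DS = (127.1 - 120.8) / 127.1 * 100 = 4.96%

4.96


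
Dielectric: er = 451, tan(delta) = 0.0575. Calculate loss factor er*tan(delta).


Loss = 451 * 0.0575 = 25.933

25.933


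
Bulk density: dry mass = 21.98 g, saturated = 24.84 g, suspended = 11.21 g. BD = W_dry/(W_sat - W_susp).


BD = 21.98 / (24.84 - 11.21) = 21.98 / 13.63 = 1.613 g/cm^3

1.613


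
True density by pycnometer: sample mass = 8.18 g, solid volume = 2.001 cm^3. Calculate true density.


TD = 8.18 / 2.001 = 4.088 g/cm^3

4.088


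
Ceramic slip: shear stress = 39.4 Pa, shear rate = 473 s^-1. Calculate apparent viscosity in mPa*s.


eta = tau/gamma * 1000 = 39.4/473 * 1000 = 83.3 mPa*s

83.3


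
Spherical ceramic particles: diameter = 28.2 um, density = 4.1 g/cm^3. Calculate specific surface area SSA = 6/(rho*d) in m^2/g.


SSA = 6 / (4.1 * 28.2) = 0.052 m^2/g

0.052


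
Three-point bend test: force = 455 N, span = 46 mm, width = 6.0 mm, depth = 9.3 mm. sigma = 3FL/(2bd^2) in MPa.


sigma = 3*455*46/(2*6.0*9.3^2) = 60.5 MPa

60.5


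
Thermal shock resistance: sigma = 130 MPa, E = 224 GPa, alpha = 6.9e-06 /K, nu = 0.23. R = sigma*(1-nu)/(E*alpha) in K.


R = 130*(1-0.23)/(224*1000*6.9e-06) = 65 K

65


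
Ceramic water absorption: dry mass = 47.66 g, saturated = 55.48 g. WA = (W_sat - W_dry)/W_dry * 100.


WA = (55.48 - 47.66) / 47.66 * 100 = 16.41%

16.41


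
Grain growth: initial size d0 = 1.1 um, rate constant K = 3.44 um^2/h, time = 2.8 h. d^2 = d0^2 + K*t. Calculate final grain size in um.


d^2 = 1.1^2 + 3.44*2.8 = 10.842
d = sqrt(10.842) = 3.29 um

3.29


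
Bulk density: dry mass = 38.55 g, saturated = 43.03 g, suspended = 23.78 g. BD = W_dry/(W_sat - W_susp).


BD = 38.55 / (43.03 - 23.78) = 38.55 / 19.25 = 2.003 g/cm^3

2.003


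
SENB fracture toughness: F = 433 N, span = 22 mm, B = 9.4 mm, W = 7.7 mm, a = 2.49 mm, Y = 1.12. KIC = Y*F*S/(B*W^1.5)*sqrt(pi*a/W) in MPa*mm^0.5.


KIC = 1.12*433*22/(9.4*7.7^1.5)*sqrt(pi*2.49/7.7) = 53.54

53.54


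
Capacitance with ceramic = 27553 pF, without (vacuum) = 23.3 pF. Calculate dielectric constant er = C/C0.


er = 27553 / 23.3 = 1182.53

1182.53


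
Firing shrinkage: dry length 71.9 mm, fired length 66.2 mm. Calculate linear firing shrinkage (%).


FS = (71.9 - 66.2) / 71.9 * 100 = 7.93%

7.93


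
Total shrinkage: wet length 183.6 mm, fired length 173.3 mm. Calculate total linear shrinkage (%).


TS = (183.6 - 173.3) / 183.6 * 100 = 5.61%

5.61


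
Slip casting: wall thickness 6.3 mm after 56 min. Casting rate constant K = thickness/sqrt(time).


K = 6.3 / sqrt(56) = 6.3 / 7.4833 = 0.842 mm/min^0.5

0.842


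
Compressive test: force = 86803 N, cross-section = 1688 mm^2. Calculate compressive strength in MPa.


CS = 86803 / 1688 = 51.4 MPa

51.4


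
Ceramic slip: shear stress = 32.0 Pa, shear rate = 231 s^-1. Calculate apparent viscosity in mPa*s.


eta = tau/gamma * 1000 = 32.0/231 * 1000 = 138.5 mPa*s

138.5


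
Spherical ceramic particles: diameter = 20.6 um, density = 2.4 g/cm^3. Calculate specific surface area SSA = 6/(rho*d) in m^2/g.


SSA = 6 / (2.4 * 20.6) = 0.121 m^2/g

0.121


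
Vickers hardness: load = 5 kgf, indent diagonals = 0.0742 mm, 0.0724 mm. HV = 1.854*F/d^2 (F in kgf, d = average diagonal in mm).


d_avg = (0.0742+0.0724)/2 = 0.0733 mm
HV = 1.854*5/0.0733^2 = 1725

1725


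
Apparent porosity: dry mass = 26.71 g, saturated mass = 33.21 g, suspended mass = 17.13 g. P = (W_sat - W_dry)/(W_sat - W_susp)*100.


P = (33.21 - 26.71) / (33.21 - 17.13) * 100 = 6.5 / 16.08 * 100 = 40.4%

40.4


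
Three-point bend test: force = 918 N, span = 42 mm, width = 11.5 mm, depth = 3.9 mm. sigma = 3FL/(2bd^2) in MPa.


sigma = 3*918*42/(2*11.5*3.9^2) = 330.6 MPa

330.6


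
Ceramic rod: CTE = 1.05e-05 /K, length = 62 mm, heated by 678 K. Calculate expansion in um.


dL = 1.05e-05 * 62 * 678 * 1000 = 441.378 um

441.378


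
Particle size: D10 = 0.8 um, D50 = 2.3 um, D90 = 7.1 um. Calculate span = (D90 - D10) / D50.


Span = (7.1 - 0.8) / 2.3 = 6.3 / 2.3 = 2.739

2.739


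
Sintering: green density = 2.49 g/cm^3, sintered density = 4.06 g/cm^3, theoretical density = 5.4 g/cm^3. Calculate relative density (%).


Relative = 4.06 / 5.4 * 100 = 75.2%

75.2


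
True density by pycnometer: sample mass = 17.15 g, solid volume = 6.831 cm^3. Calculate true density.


TD = 17.15 / 6.831 = 2.511 g/cm^3

2.511


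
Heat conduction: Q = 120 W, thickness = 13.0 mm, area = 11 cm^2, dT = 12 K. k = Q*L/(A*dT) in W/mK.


k = 120*13.0/1000/(11/10000*12) = 118.18 W/mK

118.18


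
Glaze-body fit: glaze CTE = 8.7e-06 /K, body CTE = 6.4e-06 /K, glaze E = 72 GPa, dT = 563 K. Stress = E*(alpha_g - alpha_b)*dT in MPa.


Stress = 72*1000*(8.7e-06 - 6.4e-06)*563 = 93.2 MPa

93.2


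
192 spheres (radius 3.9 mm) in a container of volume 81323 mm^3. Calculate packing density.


V_sphere = 4/3*pi*3.9^3 = 248.4748 mm^3
Total V = 192*248.4748 = 47707.1616 mm^3
PD = 47707.1616 / 81323 = 0.587

0.587


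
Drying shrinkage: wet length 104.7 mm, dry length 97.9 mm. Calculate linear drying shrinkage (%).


DS = (104.7 - 97.9) / 104.7 * 100 = 6.49%

6.49


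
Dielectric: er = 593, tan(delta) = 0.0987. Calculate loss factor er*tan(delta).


Loss = 593 * 0.0987 = 58.529

58.529


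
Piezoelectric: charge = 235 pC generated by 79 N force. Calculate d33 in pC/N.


d33 = 235 / 79 = 3.0 pC/N

3.0


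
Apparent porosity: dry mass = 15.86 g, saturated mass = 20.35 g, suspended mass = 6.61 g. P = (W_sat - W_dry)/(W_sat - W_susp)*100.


P = (20.35 - 15.86) / (20.35 - 6.61) * 100 = 4.49 / 13.74 * 100 = 32.7%

32.7


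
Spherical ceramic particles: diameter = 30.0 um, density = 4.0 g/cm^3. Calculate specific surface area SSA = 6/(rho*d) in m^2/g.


SSA = 6 / (4.0 * 30.0) = 0.05 m^2/g

0.05


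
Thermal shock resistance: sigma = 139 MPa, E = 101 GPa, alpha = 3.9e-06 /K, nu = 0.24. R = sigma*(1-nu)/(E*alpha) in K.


R = 139*(1-0.24)/(101*1000*3.9e-06) = 268 K

268


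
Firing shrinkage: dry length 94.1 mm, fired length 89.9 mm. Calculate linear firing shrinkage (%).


FS = (94.1 - 89.9) / 94.1 * 100 = 4.46%

4.46


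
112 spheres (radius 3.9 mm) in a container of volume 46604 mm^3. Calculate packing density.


V_sphere = 4/3*pi*3.9^3 = 248.4748 mm^3
Total V = 112*248.4748 = 27829.1776 mm^3
PD = 27829.1776 / 46604 = 0.597

0.597


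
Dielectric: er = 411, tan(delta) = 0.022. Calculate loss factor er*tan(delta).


Loss = 411 * 0.022 = 9.042

9.042


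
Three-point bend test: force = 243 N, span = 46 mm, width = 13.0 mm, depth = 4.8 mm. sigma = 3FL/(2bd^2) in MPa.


sigma = 3*243*46/(2*13.0*4.8^2) = 56.0 MPa

56.0


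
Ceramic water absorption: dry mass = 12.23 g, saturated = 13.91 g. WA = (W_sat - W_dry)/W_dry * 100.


WA = (13.91 - 12.23) / 12.23 * 100 = 13.74%

13.74


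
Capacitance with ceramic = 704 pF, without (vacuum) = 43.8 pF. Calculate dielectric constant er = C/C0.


er = 704 / 43.8 = 16.07

16.07


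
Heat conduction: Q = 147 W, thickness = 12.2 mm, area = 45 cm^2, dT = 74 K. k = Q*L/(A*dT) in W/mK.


k = 147*12.2/1000/(45/10000*74) = 5.39 W/mK

5.39


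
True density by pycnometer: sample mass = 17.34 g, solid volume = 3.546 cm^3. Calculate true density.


TD = 17.34 / 3.546 = 4.89 g/cm^3

4.89


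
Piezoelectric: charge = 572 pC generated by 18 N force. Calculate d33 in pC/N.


d33 = 572 / 18 = 31.8 pC/N

31.8


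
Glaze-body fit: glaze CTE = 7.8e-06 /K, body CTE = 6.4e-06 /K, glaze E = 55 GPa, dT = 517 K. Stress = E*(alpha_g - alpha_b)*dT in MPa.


Stress = 55*1000*(7.8e-06 - 6.4e-06)*517 = 39.8 MPa

39.8


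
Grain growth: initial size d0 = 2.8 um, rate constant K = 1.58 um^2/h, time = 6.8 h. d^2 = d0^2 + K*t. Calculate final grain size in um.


d^2 = 2.8^2 + 1.58*6.8 = 18.584
d = sqrt(18.584) = 4.31 um

4.31


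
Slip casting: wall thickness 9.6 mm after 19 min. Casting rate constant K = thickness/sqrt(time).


K = 9.6 / sqrt(19) = 9.6 / 4.3589 = 2.202 mm/min^0.5

2.202


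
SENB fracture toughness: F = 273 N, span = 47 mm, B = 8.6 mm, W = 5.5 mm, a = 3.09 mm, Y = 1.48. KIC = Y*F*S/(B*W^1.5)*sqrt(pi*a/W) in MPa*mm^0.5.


KIC = 1.48*273*47/(8.6*5.5^1.5)*sqrt(pi*3.09/5.5) = 227.43

227.43


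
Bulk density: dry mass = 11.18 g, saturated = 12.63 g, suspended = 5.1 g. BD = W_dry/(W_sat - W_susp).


BD = 11.18 / (12.63 - 5.1) = 11.18 / 7.53 = 1.485 g/cm^3

1.485


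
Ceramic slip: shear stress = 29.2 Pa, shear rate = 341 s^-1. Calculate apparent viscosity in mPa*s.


eta = tau/gamma * 1000 = 29.2/341 * 1000 = 85.6 mPa*s

85.6


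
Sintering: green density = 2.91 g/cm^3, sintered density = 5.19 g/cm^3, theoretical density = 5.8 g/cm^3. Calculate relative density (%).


Relative = 5.19 / 5.8 * 100 = 89.5%

89.5


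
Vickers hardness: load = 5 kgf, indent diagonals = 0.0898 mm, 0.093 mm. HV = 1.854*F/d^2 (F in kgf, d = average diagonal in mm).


d_avg = (0.0898+0.093)/2 = 0.0914 mm
HV = 1.854*5/0.0914^2 = 1110

1110


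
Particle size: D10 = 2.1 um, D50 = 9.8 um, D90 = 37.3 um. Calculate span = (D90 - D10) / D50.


Span = (37.3 - 2.1) / 9.8 = 35.2 / 9.8 = 3.592

3.592


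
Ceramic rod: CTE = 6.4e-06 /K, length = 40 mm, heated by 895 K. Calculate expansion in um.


dL = 6.4e-06 * 40 * 895 * 1000 = 229.12 um

229.12


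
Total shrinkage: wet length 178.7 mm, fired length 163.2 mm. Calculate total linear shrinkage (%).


TS = (178.7 - 163.2) / 178.7 * 100 = 8.67%

8.67


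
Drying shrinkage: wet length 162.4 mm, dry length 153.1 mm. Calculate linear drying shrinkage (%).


DS = (162.4 - 153.1) / 162.4 * 100 = 5.73%

5.73


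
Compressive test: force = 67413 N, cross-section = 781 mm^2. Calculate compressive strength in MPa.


CS = 67413 / 781 = 86.3 MPa

86.3


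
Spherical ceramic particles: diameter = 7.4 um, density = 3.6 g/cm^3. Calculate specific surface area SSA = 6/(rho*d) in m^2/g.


SSA = 6 / (3.6 * 7.4) = 0.225 m^2/g

0.225


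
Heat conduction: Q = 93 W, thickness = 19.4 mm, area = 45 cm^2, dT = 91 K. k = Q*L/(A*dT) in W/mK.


k = 93*19.4/1000/(45/10000*91) = 4.41 W/mK

4.41


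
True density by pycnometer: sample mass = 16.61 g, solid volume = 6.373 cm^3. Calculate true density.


TD = 16.61 / 6.373 = 2.606 g/cm^3

2.606


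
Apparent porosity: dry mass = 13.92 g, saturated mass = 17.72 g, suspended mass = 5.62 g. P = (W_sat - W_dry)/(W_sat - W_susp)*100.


P = (17.72 - 13.92) / (17.72 - 5.62) * 100 = 3.8 / 12.1 * 100 = 31.4%

31.4


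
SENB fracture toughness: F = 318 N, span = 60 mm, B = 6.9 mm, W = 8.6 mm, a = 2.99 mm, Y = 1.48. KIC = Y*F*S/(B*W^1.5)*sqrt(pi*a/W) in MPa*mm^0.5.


KIC = 1.48*318*60/(6.9*8.6^1.5)*sqrt(pi*2.99/8.6) = 169.59

169.59


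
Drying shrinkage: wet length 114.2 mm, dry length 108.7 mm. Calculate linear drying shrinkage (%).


DS = (114.2 - 108.7) / 114.2 * 100 = 4.82%

4.82


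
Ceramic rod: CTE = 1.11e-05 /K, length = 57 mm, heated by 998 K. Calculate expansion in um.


dL = 1.11e-05 * 57 * 998 * 1000 = 631.435 um

631.435


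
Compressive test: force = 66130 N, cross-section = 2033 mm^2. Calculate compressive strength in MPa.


CS = 66130 / 2033 = 32.5 MPa

32.5


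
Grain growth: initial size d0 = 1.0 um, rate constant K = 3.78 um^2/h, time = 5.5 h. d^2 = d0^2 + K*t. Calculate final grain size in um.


d^2 = 1.0^2 + 3.78*5.5 = 21.79
d = sqrt(21.79) = 4.67 um

4.67


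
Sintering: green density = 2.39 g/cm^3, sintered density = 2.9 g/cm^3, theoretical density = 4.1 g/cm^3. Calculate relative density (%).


Relative = 2.9 / 4.1 * 100 = 70.7%

70.7


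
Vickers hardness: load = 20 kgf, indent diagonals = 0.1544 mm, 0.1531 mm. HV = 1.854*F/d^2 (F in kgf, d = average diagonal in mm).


d_avg = (0.1544+0.1531)/2 = 0.15375 mm
HV = 1.854*20/0.15375^2 = 1569

1569


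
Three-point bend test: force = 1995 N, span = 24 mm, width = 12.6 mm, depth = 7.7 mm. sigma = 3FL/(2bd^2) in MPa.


sigma = 3*1995*24/(2*12.6*7.7^2) = 96.1 MPa

96.1


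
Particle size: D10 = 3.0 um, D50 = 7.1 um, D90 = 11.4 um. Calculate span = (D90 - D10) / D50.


Span = (11.4 - 3.0) / 7.1 = 8.4 / 7.1 = 1.183

1.183


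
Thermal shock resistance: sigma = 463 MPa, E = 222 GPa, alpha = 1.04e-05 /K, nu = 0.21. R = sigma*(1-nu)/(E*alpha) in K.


R = 463*(1-0.21)/(222*1000*1.04e-05) = 158 K

158


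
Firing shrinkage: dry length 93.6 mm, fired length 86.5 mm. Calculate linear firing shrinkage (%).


FS = (93.6 - 86.5) / 93.6 * 100 = 7.59%

7.59


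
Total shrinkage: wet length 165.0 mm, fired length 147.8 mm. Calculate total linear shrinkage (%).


TS = (165.0 - 147.8) / 165.0 * 100 = 10.42%

10.42


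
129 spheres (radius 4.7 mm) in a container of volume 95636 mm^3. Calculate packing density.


V_sphere = 4/3*pi*4.7^3 = 434.8928 mm^3
Total V = 129*434.8928 = 56101.1712 mm^3
PD = 56101.1712 / 95636 = 0.587

0.587


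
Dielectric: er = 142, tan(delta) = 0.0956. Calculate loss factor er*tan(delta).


Loss = 142 * 0.0956 = 13.575

13.575


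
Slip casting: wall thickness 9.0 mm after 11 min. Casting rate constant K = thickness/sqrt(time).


K = 9.0 / sqrt(11) = 9.0 / 3.3166 = 2.714 mm/min^0.5

2.714


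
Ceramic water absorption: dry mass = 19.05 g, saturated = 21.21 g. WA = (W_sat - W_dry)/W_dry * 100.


WA = (21.21 - 19.05) / 19.05 * 100 = 11.34%

11.34


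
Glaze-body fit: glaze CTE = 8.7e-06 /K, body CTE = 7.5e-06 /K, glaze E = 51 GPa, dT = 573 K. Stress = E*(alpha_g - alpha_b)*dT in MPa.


Stress = 51*1000*(8.7e-06 - 7.5e-06)*573 = 35.1 MPa

35.1
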